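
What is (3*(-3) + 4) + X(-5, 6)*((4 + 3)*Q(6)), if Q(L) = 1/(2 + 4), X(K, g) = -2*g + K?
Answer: -149/6 ≈ -24.833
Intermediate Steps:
X(K, g) = K - 2*g
Q(L) = ⅙ (Q(L) = 1/6 = ⅙)
(3*(-3) + 4) + X(-5, 6)*((4 + 3)*Q(6)) = (3*(-3) + 4) + (-5 - 2*6)*((4 + 3)*(⅙)) = (-9 + 4) + (-5 - 12)*(7*(⅙)) = -5 - 17*7/6 = -5 - 119/6 = -149/6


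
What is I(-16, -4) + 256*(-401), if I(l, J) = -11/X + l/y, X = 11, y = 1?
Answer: -102673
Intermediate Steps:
I(l, J) = -1 + l (I(l, J) = -11/11 + l/1 = -11*1/11 + l*1 = -1 + l)
I(-16, -4) + 256*(-401) = (-1 - 16) + 256*(-401) = -17 - 102656 = -102673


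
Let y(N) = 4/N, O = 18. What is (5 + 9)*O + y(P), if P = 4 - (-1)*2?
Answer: 758/3 ≈ 252.67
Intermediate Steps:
P = 6 (P = 4 - 1*(-2) = 4 + 2 = 6)
(5 + 9)*O + y(P) = (5 + 9)*18 + 4/6 = 14*18 + 4*(⅙) = 252 + ⅔ = 758/3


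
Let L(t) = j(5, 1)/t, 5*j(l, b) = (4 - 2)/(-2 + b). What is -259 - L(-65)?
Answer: -84177/325 ≈ -259.01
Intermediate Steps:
j(l, b) = 2/(5*(-2 + b)) (j(l, b) = ((4 - 2)/(-2 + b))/5 = (2/(-2 + b))/5 = 2/(5*(-2 + b)))
L(t) = -2/(5*t) (L(t) = (2/(5*(-2 + 1)))/t = ((2/5)/(-1))/t = ((2/5)*(-1))/t = -2/(5*t))
-259 - L(-65) = -259 - (-2)/(5*(-65)) = -259 - (-2)*(-1)/(5*65) = -259 - 1*2/325 = -259 - 2/325 = -84177/325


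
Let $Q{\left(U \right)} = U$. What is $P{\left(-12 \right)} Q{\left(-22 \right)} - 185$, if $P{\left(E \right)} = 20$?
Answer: $-625$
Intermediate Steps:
$P{\left(-12 \right)} Q{\left(-22 \right)} - 185 = 20 \left(-22\right) - 185 = -440 - 185 = -625$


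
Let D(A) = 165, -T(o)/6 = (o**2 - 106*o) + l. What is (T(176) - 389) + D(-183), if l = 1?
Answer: -74150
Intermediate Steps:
T(o) = -6 - 6*o**2 + 636*o (T(o) = -6*((o**2 - 106*o) + 1) = -6*(1 + o**2 - 106*o) = -6 - 6*o**2 + 636*o)
(T(176) - 389) + D(-183) = ((-6 - 6*176**2 + 636*176) - 389) + 165 = ((-6 - 6*30976 + 111936) - 389) + 165 = ((-6 - 185856 + 111936) - 389) + 165 = (-73926 - 389) + 165 = -74315 + 165 = -74150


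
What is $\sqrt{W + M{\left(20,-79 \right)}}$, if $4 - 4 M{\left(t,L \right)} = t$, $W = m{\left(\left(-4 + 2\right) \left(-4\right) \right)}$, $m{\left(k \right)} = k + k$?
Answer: $2 \sqrt{3} \approx 3.4641$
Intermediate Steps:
$m{\left(k \right)} = 2 k$
$W = 16$ ($W = 2 \left(-4 + 2\right) \left(-4\right) = 2 \left(\left(-2\right) \left(-4\right)\right) = 2 \cdot 8 = 16$)
$M{\left(t,L \right)} = 1 - \frac{t}{4}$
$\sqrt{W + M{\left(20,-79 \right)}} = \sqrt{16 + \left(1 - 5\right)} = \sqrt{16 - 4} = \sqrt{12} = 2 \sqrt{3}$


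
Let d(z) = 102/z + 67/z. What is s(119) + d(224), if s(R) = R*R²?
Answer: 377475785/224 ≈ 1.6852e+6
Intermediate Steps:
s(R) = R³
d(z) = 169/z
s(119) + d(224) = 119³ + 169/224 = 1685159 + 169*(1/224) = 1685159 + 169/224 = 377475785/224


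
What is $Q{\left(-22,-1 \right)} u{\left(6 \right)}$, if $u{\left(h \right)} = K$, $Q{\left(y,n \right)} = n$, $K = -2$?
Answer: $2$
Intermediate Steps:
$u{\left(h \right)} = -2$
$Q{\left(-22,-1 \right)} u{\left(6 \right)} = \left(-1\right) \left(-2\right) = 2$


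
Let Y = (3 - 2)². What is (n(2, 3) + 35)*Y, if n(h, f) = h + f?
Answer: 40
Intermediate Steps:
n(h, f) = f + h
Y = 1 (Y = 1² = 1)
(n(2, 3) + 35)*Y = ((3 + 2) + 35)*1 = (5 + 35)*1 = 40*1 = 40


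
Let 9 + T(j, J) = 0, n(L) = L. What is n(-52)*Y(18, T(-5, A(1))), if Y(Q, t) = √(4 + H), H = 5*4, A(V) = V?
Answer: -104*√6 ≈ -254.75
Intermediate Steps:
H = 20
T(j, J) = -9 (T(j, J) = -9 + 0 = -9)
Y(Q, t) = 2*√6 (Y(Q, t) = √(4 + 20) = √24 = 2*√6)
n(-52)*Y(18, T(-5, A(1))) = -104*√6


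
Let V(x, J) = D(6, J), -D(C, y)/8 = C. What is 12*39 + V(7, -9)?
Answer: 420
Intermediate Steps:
D(C, y) = -8*C
V(x, J) = -48 (V(x, J) = -8*6 = -48)
12*39 + V(7, -9) = 12*39 - 48 = 468 - 48 = 420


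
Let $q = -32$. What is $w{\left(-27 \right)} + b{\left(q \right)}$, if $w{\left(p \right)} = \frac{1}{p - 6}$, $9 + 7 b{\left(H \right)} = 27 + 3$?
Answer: $\frac{98}{33} \approx 2.9697$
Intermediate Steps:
$b{\left(H \right)} = 3$ ($b{\left(H \right)} = - \frac{9}{7} + \frac{27 + 3}{7} = - \frac{9}{7} + \frac{1}{7} \cdot 30 = - \frac{9}{7} + \frac{30}{7} = 3$)
$w{\left(p \right)} = \frac{1}{-6 + p}$
$w{\left(-27 \right)} + b{\left(q \right)} = \frac{1}{-6 - 27} + 3 = \frac{1}{-33} + 3 = - \frac{1}{33} + 3 = \frac{98}{33}$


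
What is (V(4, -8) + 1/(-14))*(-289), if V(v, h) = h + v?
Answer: 16473/14 ≈ 1176.6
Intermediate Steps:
(V(4, -8) + 1/(-14))*(-289) = ((-8 + 4) + 1/(-14))*(-289) = (-4 - 1/14)*(-289) = -57/14*(-289) = 16473/14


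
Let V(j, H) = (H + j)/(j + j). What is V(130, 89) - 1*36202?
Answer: -9412301/260 ≈ -36201.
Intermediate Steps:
V(j, H) = (H + j)/(2*j) (V(j, H) = (H + j)/((2*j)) = (H + j)*(1/(2*j)) = (H + j)/(2*j))
V(130, 89) - 1*36202 = (1/2)*(89 + 130)/130 - 1*36202 = (1/2)*(1/130)*219 - 36202 = 219/260 - 36202 = -9412301/260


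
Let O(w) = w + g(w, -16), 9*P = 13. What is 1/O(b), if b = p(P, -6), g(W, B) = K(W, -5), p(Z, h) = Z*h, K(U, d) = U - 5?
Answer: -3/67 ≈ -0.044776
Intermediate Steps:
K(U, d) = -5 + U
P = 13/9 (P = (⅑)*13 = 13/9 ≈ 1.4444)
g(W, B) = -5 + W
b = -26/3 (b = (13/9)*(-6) = -26/3 ≈ -8.6667)
O(w) = -5 + 2*w (O(w) = w + (-5 + w) = -5 + 2*w)
1/O(b) = 1/(-5 + 2*(-26/3)) = 1/(-5 - 52/3) = 1/(-67/3) = -3/67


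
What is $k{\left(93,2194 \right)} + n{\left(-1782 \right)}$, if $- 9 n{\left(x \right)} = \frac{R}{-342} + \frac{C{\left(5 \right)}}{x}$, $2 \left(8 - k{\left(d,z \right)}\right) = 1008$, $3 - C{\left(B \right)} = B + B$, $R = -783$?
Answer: $- \frac{75609881}{152361} \approx -496.25$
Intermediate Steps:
$C{\left(B \right)} = 3 - 2 B$ ($C{\left(B \right)} = 3 - \left(B + B\right) = 3 - 2 B$)
$k{\left(d,z \right)} = -496$ ($k{\left(d,z \right)} = 8 - 504 = -496$)
$n{\left(x \right)} = - \frac{29}{114} + \frac{7}{9 x}$ ($n{\left(x \right)} = - \frac{- \frac{783}{-342} + \frac{3 - 10}{x}}{9} = - \frac{\left(-783\right) \left(- \frac{1}{342}\right) + \frac{3 - 10}{x}}{9} = - \frac{\frac{87}{38} - \frac{7}{x}}{9} = - \frac{29}{114} + \frac{7}{9 x}$)
$k{\left(93,2194 \right)} + n{\left(-1782 \right)} = -496 + \frac{266 - -155034}{342 \left(-1782\right)} = -496 + \frac{1}{342} \left(- \frac{1}{1782}\right) \left(266 + 155034\right) = -496 + \frac{1}{342} \left(- \frac{1}{1782}\right) 155300 = -496 - \frac{38825}{152361} = - \frac{75609881}{152361}$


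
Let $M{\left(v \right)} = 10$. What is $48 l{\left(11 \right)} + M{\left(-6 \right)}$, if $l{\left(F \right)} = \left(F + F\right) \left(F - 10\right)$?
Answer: $1066$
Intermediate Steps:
$l{\left(F \right)} = 2 F \left(-10 + F\right)$
$48 l{\left(11 \right)} + M{\left(-6 \right)} = 48 \cdot 2 \cdot 11 \left(-10 + 11\right) + 10 = 48 \cdot 2 \cdot 11 \cdot 1 + 10 = 48 \cdot 22 + 10 = 1056 + 10 = 1066$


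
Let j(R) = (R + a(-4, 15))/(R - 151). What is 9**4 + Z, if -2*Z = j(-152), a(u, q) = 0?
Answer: 1987907/303 ≈ 6560.8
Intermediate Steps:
j(R) = R/(-151 + R) (j(R) = (R + 0)/(R - 151) = R/(-151 + R))
Z = -76/303 (Z = -(-76)/(-151 - 152) = -(-76)/(-303) = -(-76)*(-1)/303 = -1/2*152/303 = -76/303 ≈ -0.25082)
9**4 + Z = 9**4 - 76/303 = 6561 - 76/303 = 1987907/303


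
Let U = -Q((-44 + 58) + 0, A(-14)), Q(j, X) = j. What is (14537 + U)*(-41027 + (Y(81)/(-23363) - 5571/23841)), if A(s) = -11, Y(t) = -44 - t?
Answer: -12291866313987061/20629529 ≈ -5.9584e+8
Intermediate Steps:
U = -14 (U = -((-44 + 58) + 0) = -(14 + 0) = -1*14 = -14)
(14537 + U)*(-41027 + (Y(81)/(-23363) - 5571/23841)) = (14537 - 14)*(-41027 + ((-44 - 1*81)/(-23363) - 5571/23841)) = 14523*(-41027 + ((-44 - 81)*(-1/23363) - 5571*1/23841)) = 14523*(-41027 + (-125*(-1/23363) - 619/2649)) = 14523*(-41027 + (125/23363 - 619/2649)) = 14523*(-41027 - 14130572/61888587) = 14523*(-2539117189421/61888587) = -12291866313987061/20629529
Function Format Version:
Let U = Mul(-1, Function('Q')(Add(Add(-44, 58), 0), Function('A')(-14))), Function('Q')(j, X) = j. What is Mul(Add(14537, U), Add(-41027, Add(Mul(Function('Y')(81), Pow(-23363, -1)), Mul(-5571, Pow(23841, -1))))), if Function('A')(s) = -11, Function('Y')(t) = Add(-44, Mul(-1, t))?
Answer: Rational(-12291866313987061, 20629529) ≈ -5.9584e+8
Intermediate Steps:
U = -14 (U = Mul(-1, Add(Add(-44, 58), 0)) = Mul(-1, Add(14, 0)) = Mul(-1, 14) = -14)
Mul(Add(14537, U), Add(-41027, Add(Mul(Function('Y')(81), Pow(-23363, -1)), Mul(-5571, Pow(23841, -1))))) = Mul(Add(14537, -14), Add(-41027, Add(Mul(Add(-44, Mul(-1, 81)), Pow(-23363, -1)), Mul(-5571, Pow(23841, -1))))) = Mul(14523, Add(-41027, Add(Mul(Add(-44, -81), Rational(-1, 23363)), Mul(-5571, Rational(1, 23841))))) = Mul(14523, Add(-41027, Add(Mul(-125, Rational(-1, 23363)), Rational(-619, 2649)))) = Mul(14523, Add(-41027, Add(Rational(125, 23363), Rational(-619, 2649)))) = Mul(14523, Add(-41027, Rational(-14130572, 61888587))) = Mul(14523, Rational(-2539117189421, 61888587)) = Rational(-12291866313987061, 20629529)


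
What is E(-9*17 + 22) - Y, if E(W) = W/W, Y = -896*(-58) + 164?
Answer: -52131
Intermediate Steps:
Y = 52132 (Y = 51968 + 164 = 52132)
E(W) = 1
E(-9*17 + 22) - Y = 1 - 1*52132 = 1 - 52132 = -52131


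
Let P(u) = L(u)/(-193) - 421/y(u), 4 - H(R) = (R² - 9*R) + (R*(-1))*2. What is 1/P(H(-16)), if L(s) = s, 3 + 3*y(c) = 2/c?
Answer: 124099/52439630 ≈ 0.0023665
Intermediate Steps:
y(c) = -1 + 2/(3*c) (y(c) = -1 + (2/c)/3 = -1 + 2/(3*c))
H(R) = 4 - R² + 11*R (H(R) = 4 - ((R² - 9*R) + (R*(-1))*2) = 4 - ((R² - 9*R) - R*2) = 4 - ((R² - 9*R) - 2*R) = 4 - (R² - 11*R) = 4 + (-R² + 11*R) = 4 - R² + 11*R)
P(u) = -u/193 - 421*u/(⅔ - u) (P(u) = u/(-193) - 421*u/(⅔ - u) = u*(-1/193) - 421*u/(⅔ - u) = -u/193 - 421*u/(⅔ - u))
1/P(H(-16)) = 1/((4 - 1*(-16)² + 11*(-16))*(243761 - 3*(4 - 1*(-16)² + 11*(-16)))/(193*(-2 + 3*(4 - 1*(-16)² + 11*(-16))))) = 1/((4 - 1*256 - 176)*(243761 - 3*(4 - 1*256 - 176))/(193*(-2 + 3*(4 - 1*256 - 176)))) = 1/((4 - 256 - 176)*(243761 - 3*(4 - 256 - 176))/(193*(-2 + 3*(4 - 256 - 176)))) = 1/((1/193)*(-428)*(243761 - 3*(-428))/(-2 + 3*(-428))) = 1/((1/193)*(-428)*(243761 + 1284)/(-2 - 1284)) = 1/((1/193)*(-428)*245045/(-1286)) = 1/((1/193)*(-428)*(-1/1286)*245045) = 1/(52439630/124099) = 124099/52439630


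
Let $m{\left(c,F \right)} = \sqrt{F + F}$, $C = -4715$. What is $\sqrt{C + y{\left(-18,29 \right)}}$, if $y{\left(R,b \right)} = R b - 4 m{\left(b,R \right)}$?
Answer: $\sqrt{-5237 - 24 i} \approx 0.1658 - 72.367 i$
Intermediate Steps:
$m{\left(c,F \right)} = \sqrt{2} \sqrt{F}$ ($m{\left(c,F \right)} = \sqrt{2 F} = \sqrt{2} \sqrt{F}$)
$y{\left(R,b \right)} = R b - 4 \sqrt{2} \sqrt{R}$
$\sqrt{C + y{\left(-18,29 \right)}} = \sqrt{-4715 - \left(522 + 4 \sqrt{2} \sqrt{-18}\right)} = \sqrt{-4715 - \left(522 + 4 \sqrt{2} \cdot 3 i \sqrt{2}\right)} = \sqrt{-4715 - \left(522 + 24 i\right)} = \sqrt{-5237 - 24 i}$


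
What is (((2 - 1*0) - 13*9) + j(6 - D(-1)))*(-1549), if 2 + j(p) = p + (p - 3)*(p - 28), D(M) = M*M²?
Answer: 300506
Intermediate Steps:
D(M) = M³
j(p) = -2 + p + (-28 + p)*(-3 + p) (j(p) = -2 + (p + (p - 3)*(p - 28)) = -2 + (p + (-3 + p)*(-28 + p)) = -2 + (p + (-28 + p)*(-3 + p)) = -2 + p + (-28 + p)*(-3 + p))
(((2 - 1*0) - 13*9) + j(6 - D(-1)))*(-1549) = (((2 - 1*0) - 13*9) + (82 + (6 - 1*(-1)³)² - 30*(6 - 1*(-1)³)))*(-1549) = (((2 + 0) - 117) + (82 + (6 - 1*(-1))² - 30*(6 - 1*(-1))))*(-1549) = ((2 - 117) + (82 + (6 + 1)² - 30*(6 + 1)))*(-1549) = (-115 + (82 + 7² - 30*7))*(-1549) = (-115 + (82 + 49 - 210))*(-1549) = (-115 - 79)*(-1549) = -194*(-1549) = 300506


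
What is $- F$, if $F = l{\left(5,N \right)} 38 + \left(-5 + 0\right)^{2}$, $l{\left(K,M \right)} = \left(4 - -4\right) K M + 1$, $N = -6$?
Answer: $9057$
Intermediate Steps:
$l{\left(K,M \right)} = 1 + 8 K M$ ($l{\left(K,M \right)} = \left(4 + 4\right) K M + 1 = 8 K M + 1 = 1 + 8 K M$)
$F = -9057$ ($F = \left(1 + 8 \cdot 5 \left(-6\right)\right) 38 + \left(-5 + 0\right)^{2} = \left(1 - 240\right) 38 + \left(-5\right)^{2} = \left(-239\right) 38 + 25 = -9082 + 25 = -9057$)
$- F = \left(-1\right) \left(-9057\right) = 9057$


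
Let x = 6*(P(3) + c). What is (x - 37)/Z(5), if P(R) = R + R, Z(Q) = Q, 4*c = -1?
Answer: -½ ≈ -0.50000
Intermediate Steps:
c = -¼ (c = (¼)*(-1) = -¼ ≈ -0.25000)
P(R) = 2*R
x = 69/2 (x = 6*(2*3 - ¼) = 6*(6 - ¼) = 6*(23/4) = 69/2 ≈ 34.500)
(x - 37)/Z(5) = (69/2 - 37)/5 = (⅕)*(-5/2) = -½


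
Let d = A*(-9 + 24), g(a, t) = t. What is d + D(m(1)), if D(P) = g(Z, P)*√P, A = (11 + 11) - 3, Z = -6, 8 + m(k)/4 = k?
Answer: 285 - 56*I*√7 ≈ 285.0 - 148.16*I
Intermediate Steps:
m(k) = -32 + 4*k
A = 19 (A = 22 - 3 = 19)
d = 285 (d = 19*(-9 + 24) = 19*15 = 285)
D(P) = P^(3/2) (D(P) = P*√P = P^(3/2))
d + D(m(1)) = 285 + (-32 + 4*1)^(3/2) = 285 + (-32 + 4)^(3/2) = 285 + (-28)^(3/2) = 285 - 56*I*√7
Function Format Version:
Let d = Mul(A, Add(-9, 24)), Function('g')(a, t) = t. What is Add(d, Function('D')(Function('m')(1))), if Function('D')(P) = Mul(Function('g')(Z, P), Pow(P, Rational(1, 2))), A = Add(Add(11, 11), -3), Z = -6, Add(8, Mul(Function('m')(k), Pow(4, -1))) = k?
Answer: Add(285, Mul(-56, I, Pow(7, Rational(1, 2)))) ≈ Add(285.00, Mul(-148.16, I))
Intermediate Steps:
Function('m')(k) = Add(-32, Mul(4, k))
A = 19 (A = Add(22, -3) = 19)
d = 285 (d = Mul(19, Add(-9, 24)) = Mul(19, 15) = 285)
Function('D')(P) = Pow(P, Rational(3, 2)) (Function('D')(P) = Mul(P, Pow(P, Rational(1, 2))) = Pow(P, Rational(3, 2)))
Add(d, Function('D')(Function('m')(1))) = Add(285, Pow(Add(-32, Mul(4, 1)), Rational(3, 2))) = Add(285, Pow(Add(-32, 4), Rational(3, 2))) = Add(285, Pow(-28, Rational(3, 2))) = Add(285, Mul(-56, I, Pow(7, Rational(1, 2))))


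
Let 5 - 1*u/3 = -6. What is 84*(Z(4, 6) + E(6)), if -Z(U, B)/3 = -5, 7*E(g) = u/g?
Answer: 1326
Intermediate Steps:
u = 33 (u = 15 - 3*(-6) = 15 + 18 = 33)
E(g) = 33/(7*g) (E(g) = (33/g)/7 = 33/(7*g))
Z(U, B) = 15 (Z(U, B) = -3*(-5) = 15)
84*(Z(4, 6) + E(6)) = 84*(15 + (33/7)/6) = 84*(15 + (33/7)*(1/6)) = 84*(15 + 11/14) = 84*(221/14) = 1326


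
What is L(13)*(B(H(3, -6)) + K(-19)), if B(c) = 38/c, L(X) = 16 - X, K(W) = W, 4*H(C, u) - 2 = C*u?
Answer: -171/2 ≈ -85.500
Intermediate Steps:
H(C, u) = ½ + C*u/4 (H(C, u) = ½ + (C*u)/4 = ½ + C*u/4)
L(13)*(B(H(3, -6)) + K(-19)) = (16 - 1*13)*(38/(½ + (¼)*3*(-6)) - 19) = (16 - 13)*(38/(½ - 9/2) - 19) = 3*(38/(-4) - 19) = 3*(38*(-¼) - 19) = 3*(-19/2 - 19) = 3*(-57/2) = -171/2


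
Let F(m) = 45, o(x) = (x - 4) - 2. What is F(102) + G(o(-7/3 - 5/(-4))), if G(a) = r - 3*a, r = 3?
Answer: 277/4 ≈ 69.250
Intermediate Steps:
o(x) = -6 + x (o(x) = (-4 + x) - 2 = -6 + x)
G(a) = 3 - 3*a
F(102) + G(o(-7/3 - 5/(-4))) = 45 + (3 - 3*(-6 + (-7/3 - 5/(-4)))) = 45 + (3 - 3*(-6 + (-7*1/3 - 5*(-1/4)))) = 45 + (3 - 3*(-6 + (-7/3 + 5/4))) = 45 + (3 - 3*(-6 - 13/12)) = 45 + (3 - 3*(-85/12)) = 45 + (3 + 85/4) = 45 + 97/4 = 277/4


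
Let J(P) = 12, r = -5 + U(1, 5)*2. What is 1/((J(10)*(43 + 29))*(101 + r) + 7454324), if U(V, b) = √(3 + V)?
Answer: 1/7540724 ≈ 1.3261e-7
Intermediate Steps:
r = -1 (r = -5 + √(3 + 1)*2 = -5 + √4*2 = -5 + 2*2 = -5 + 4 = -1)
1/((J(10)*(43 + 29))*(101 + r) + 7454324) = 1/((12*(43 + 29))*(101 - 1) + 7454324) = 1/((12*72)*100 + 7454324) = 1/(864*100 + 7454324) = 1/(86400 + 7454324) = 1/7540724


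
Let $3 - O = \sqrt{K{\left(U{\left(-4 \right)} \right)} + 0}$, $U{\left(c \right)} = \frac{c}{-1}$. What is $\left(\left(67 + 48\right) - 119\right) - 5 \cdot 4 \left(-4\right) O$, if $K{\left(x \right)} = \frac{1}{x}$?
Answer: $-800$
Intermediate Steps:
$U{\left(c \right)} = - c$ ($U{\left(c \right)} = c \left(-1\right) = - c$)
$O = \frac{5}{2}$ ($O = 3 - \sqrt{\frac{1}{\left(-1\right) \left(-4\right)} + 0} = 3 - \sqrt{\frac{1}{4} + 0} = 3 - \sqrt{\frac{1}{4}} = 3 - \frac{1}{2} = \frac{5}{2} \approx 2.5$)
$\left(\left(67 + 48\right) - 119\right) - 5 \cdot 4 \left(-4\right) O = \left(\left(67 + 48\right) - 119\right) - 5 \cdot 4 \left(-4\right) \frac{5}{2} = \left(115 - 119\right) \left(-5\right) \left(-16\right) \frac{5}{2} = - 4 \cdot 80 \cdot \frac{5}{2} = \left(-4\right) 200 = -800$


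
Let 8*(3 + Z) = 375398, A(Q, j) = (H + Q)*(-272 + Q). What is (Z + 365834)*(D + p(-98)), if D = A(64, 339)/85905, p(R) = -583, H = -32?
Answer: -9188726497137/38180 ≈ -2.4067e+8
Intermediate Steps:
A(Q, j) = (-272 + Q)*(-32 + Q) (A(Q, j) = (-32 + Q)*(-272 + Q) = (-272 + Q)*(-32 + Q))
Z = 187687/4 (Z = -3 + (⅛)*375398 = -3 + 187699/4 = 187687/4 ≈ 46922.)
D = -6656/85905 (D = (8704 + 64² - 304*64)/85905 = (8704 + 4096 - 19456)*(1/85905) = -6656*1/85905 = -6656/85905 ≈ -0.077481)
(Z + 365834)*(D + p(-98)) = (187687/4 + 365834)*(-6656/85905 - 583) = (1651023/4)*(-50089271/85905) = -9188726497137/38180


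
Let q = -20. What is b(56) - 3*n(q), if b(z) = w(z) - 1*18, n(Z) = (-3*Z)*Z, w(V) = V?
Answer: 3638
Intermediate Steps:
n(Z) = -3*Z**2
b(z) = -18 + z (b(z) = z - 1*18 = z - 18 = -18 + z)
b(56) - 3*n(q) = (-18 + 56) - 3*(-3*(-20)**2) = 38 - 3*(-3*400) = 38 - 3*(-1200) = 38 - 1*(-3600) = 38 + 3600 = 3638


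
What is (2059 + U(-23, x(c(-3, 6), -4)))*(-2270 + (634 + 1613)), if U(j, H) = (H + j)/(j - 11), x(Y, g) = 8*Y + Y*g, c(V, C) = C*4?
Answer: -1608459/34 ≈ -47308.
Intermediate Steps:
c(V, C) = 4*C
U(j, H) = (H + j)/(-11 + j)
(2059 + U(-23, x(c(-3, 6), -4)))*(-2270 + (634 + 1613)) = (2059 + ((4*6)*(8 - 4) - 23)/(-11 - 23))*(-2270 + (634 + 1613)) = (2059 + (24*4 - 23)/(-34))*(-2270 + 2247) = (2059 - (96 - 23)/34)*(-23) = (2059 - 1/34*73)*(-23) = (2059 - 73/34)*(-23) = (69933/34)*(-23) = -1608459/34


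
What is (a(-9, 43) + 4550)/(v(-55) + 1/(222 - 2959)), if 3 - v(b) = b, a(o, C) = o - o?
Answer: 2490670/31749 ≈ 78.449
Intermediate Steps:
a(o, C) = 0
v(b) = 3 - b
(a(-9, 43) + 4550)/(v(-55) + 1/(222 - 2959)) = (0 + 4550)/((3 - 1*(-55)) + 1/(222 - 2959)) = 4550/((3 + 55) + 1/(-2737)) = 4550/(58 - 1/2737) = 4550/(158745/2737) = 4550*(2737/158745) = 2490670/31749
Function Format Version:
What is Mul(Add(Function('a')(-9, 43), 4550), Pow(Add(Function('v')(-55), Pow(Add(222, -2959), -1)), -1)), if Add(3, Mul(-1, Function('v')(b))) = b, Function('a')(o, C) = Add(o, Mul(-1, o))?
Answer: Rational(2490670, 31749) ≈ 78.449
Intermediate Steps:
Function('a')(o, C) = 0
Function('v')(b) = Add(3, Mul(-1, b))
Mul(Add(Function('a')(-9, 43), 4550), Pow(Add(Function('v')(-55), Pow(Add(222, -2959), -1)), -1)) = Mul(Add(0, 4550), Pow(Add(Add(3, Mul(-1, -55)), Pow(Add(222, -2959), -1)), -1)) = Mul(4550, Pow(Add(Add(3, 55), Pow(-2737, -1)), -1)) = Mul(4550, Pow(Add(58, Rational(-1, 2737)), -1)) = Mul(4550, Pow(Rational(158745, 2737), -1)) = Mul(4550, Rational(2737, 158745)) = Rational(2490670, 31749)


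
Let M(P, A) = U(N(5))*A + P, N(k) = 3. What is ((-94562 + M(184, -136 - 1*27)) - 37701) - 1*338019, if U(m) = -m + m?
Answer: -470098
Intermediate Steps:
U(m) = 0
M(P, A) = P (M(P, A) = 0*A + P = 0 + P = P)
((-94562 + M(184, -136 - 1*27)) - 37701) - 1*338019 = ((-94562 + 184) - 37701) - 1*338019 = (-94378 - 37701) - 338019 = -132079 - 338019 = -470098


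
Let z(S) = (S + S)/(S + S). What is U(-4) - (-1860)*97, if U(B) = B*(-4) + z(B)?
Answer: 180437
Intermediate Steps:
z(S) = 1 (z(S) = (2*S)/((2*S)) = (2*S)*(1/(2*S)) = 1)
U(B) = 1 - 4*B (U(B) = B*(-4) + 1 = -4*B + 1 = 1 - 4*B)
U(-4) - (-1860)*97 = (1 - 4*(-4)) - (-1860)*97 = (1 + 16) - 620*(-291) = 17 + 180420 = 180437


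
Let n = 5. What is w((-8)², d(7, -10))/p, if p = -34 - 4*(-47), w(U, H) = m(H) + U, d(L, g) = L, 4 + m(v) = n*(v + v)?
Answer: 65/77 ≈ 0.84416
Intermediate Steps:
m(v) = -4 + 10*v (m(v) = -4 + 5*(v + v) = -4 + 5*(2*v) = -4 + 10*v)
w(U, H) = -4 + U + 10*H (w(U, H) = (-4 + 10*H) + U = -4 + U + 10*H)
p = 154 (p = -34 + 188 = 154)
w((-8)², d(7, -10))/p = (-4 + (-8)² + 10*7)/154 = (-4 + 64 + 70)*(1/154) = 130*(1/154) = 65/77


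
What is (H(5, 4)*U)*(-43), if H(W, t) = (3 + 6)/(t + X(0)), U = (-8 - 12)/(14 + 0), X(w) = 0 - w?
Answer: 1935/14 ≈ 138.21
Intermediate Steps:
X(w) = -w
U = -10/7 (U = -20/14 = -20*1/14 = -10/7 ≈ -1.4286)
H(W, t) = 9/t (H(W, t) = (3 + 6)/(t - 1*0) = 9/(t + 0) = 9/t)
(H(5, 4)*U)*(-43) = ((9/4)*(-10/7))*(-43) = -45/14*(-43) = 1935/14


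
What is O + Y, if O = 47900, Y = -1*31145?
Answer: 16755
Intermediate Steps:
Y = -31145
O + Y = 47900 - 31145 = 16755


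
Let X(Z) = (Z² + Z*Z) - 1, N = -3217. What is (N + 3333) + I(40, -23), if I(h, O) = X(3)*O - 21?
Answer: -296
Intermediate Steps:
X(Z) = -1 + 2*Z² (X(Z) = (Z² + Z²) - 1 = 2*Z² - 1 = -1 + 2*Z²)
I(h, O) = -21 + 17*O (I(h, O) = (-1 + 2*3²)*O - 21 = (-1 + 2*9)*O - 21 = (-1 + 18)*O - 21 = 17*O - 21 = -21 + 17*O)
(N + 3333) + I(40, -23) = (-3217 + 3333) + (-21 + 17*(-23)) = 116 + (-21 - 391) = 116 - 412 = -296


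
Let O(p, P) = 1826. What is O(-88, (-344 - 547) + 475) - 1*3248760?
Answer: -3246934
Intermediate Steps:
O(-88, (-344 - 547) + 475) - 1*3248760 = 1826 - 1*3248760 = 1826 - 3248760 = -3246934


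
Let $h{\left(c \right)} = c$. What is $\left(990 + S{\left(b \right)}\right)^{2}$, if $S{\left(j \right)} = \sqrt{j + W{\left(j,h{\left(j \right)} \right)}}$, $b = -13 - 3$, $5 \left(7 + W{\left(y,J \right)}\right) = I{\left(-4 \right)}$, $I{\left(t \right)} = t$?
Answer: $\frac{\left(4950 + i \sqrt{595}\right)^{2}}{25} \approx 9.8008 \cdot 10^{5} + 9659.5 i$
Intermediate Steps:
$W{\left(y,J \right)} = - \frac{39}{5}$ ($W{\left(y,J \right)} = -7 + \frac{1}{5} \left(-4\right) = -7 - \frac{4}{5} = - \frac{39}{5}$)
$b = -16$
$S{\left(j \right)} = \sqrt{- \frac{39}{5} + j}$ ($S{\left(j \right)} = \sqrt{j - \frac{39}{5}} = \sqrt{- \frac{39}{5} + j}$)
$\left(990 + S{\left(b \right)}\right)^{2} = \left(990 + \frac{\sqrt{-195 + 25 \left(-16\right)}}{5}\right)^{2} = \left(990 + \frac{\sqrt{-195 - 400}}{5}\right)^{2} = \left(990 + \frac{\sqrt{-595}}{5}\right)^{2} = \left(990 + \frac{i \sqrt{595}}{5}\right)^{2}$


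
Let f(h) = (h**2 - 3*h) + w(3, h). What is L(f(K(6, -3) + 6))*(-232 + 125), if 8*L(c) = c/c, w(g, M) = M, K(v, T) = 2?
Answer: -107/8 ≈ -13.375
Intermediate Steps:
f(h) = h**2 - 2*h (f(h) = (h**2 - 3*h) + h = h**2 - 2*h)
L(c) = 1/8 (L(c) = (c/c)/8 = (1/8)*1 = 1/8)
L(f(K(6, -3) + 6))*(-232 + 125) = (-232 + 125)/8 = (1/8)*(-107) = -107/8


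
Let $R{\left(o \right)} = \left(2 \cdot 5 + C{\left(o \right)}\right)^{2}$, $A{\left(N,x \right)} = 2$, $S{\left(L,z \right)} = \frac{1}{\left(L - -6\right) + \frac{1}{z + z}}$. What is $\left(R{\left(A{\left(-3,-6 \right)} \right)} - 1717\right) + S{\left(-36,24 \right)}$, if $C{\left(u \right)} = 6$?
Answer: $- \frac{2102427}{1439} \approx -1461.0$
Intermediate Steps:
$S{\left(L,z \right)} = \frac{1}{6 + L + \frac{1}{2 z}}$ ($S{\left(L,z \right)} = \frac{1}{\left(L + 6\right) + \frac{1}{2 z}} = \frac{1}{\left(6 + L\right) + \frac{1}{2 z}} = \frac{1}{6 + L + \frac{1}{2 z}}$)
$R{\left(o \right)} = 256$ ($R{\left(o \right)} = \left(2 \cdot 5 + 6\right)^{2} = \left(10 + 6\right)^{2} = 16^{2} = 256$)
$\left(R{\left(A{\left(-3,-6 \right)} \right)} - 1717\right) + S{\left(-36,24 \right)} = \left(256 - 1717\right) + 2 \cdot 24 \frac{1}{1 + 12 \cdot 24 + 2 \left(-36\right) 24} = -1461 + 2 \cdot 24 \frac{1}{1 + 288 - 1728} = -1461 + 2 \cdot 24 \frac{1}{-1439} = -1461 + 2 \cdot 24 \left(- \frac{1}{1439}\right) = -1461 - \frac{48}{1439} = - \frac{2102427}{1439}$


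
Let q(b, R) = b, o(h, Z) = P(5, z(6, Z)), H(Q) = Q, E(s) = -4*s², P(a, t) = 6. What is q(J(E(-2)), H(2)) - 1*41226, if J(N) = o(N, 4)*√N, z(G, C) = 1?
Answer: -41226 + 24*I ≈ -41226.0 + 24.0*I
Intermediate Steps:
o(h, Z) = 6
J(N) = 6*√N
q(J(E(-2)), H(2)) - 1*41226 = 6*√(-4*(-2)²) - 1*41226 = 6*√(-4*4) - 41226 = 6*√(-16) - 41226 = 6*(4*I) - 41226 = 24*I - 41226 = -41226 + 24*I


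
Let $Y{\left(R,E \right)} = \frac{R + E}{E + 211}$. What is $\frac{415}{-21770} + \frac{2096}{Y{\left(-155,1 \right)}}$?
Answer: $- \frac{19742055}{6842} \approx -2885.4$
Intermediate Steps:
$Y{\left(R,E \right)} = \frac{E + R}{211 + E}$
$\frac{415}{-21770} + \frac{2096}{Y{\left(-155,1 \right)}} = \frac{415}{-21770} + \frac{2096}{\frac{1}{211 + 1} \left(1 - 155\right)} = 415 \left(- \frac{1}{21770}\right) + \frac{2096}{\frac{1}{212} \left(-154\right)} = - \frac{83}{4354} + \frac{2096}{\frac{1}{212} \left(-154\right)} = - \frac{83}{4354} + \frac{2096}{- \frac{77}{106}} = - \frac{83}{4354} + 2096 \left(- \frac{106}{77}\right) = - \frac{83}{4354} - \frac{222176}{77} = - \frac{19742055}{6842}$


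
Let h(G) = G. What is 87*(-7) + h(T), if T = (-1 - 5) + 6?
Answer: -609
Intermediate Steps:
T = 0 (T = -6 + 6 = 0)
87*(-7) + h(T) = 87*(-7) + 0 = -609 + 0 = -609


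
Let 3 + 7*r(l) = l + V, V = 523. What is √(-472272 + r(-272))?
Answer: 2*I*√5784898/7 ≈ 687.19*I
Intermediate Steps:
r(l) = 520/7 + l/7 (r(l) = -3/7 + (l + 523)/7 = -3/7 + (523 + l)/7 = -3/7 + (523/7 + l/7) = 520/7 + l/7)
√(-472272 + r(-272)) = √(-472272 + (520/7 + (⅐)*(-272))) = √(-472272 + (520/7 - 272/7)) = √(-472272 + 248/7) = √(-3305656/7) = 2*I*√5784898/7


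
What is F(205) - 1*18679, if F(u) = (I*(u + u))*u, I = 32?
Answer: 2670921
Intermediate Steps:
F(u) = 64*u**2 (F(u) = (32*(u + u))*u = (32*(2*u))*u = (64*u)*u = 64*u**2)
F(205) - 1*18679 = 64*205**2 - 1*18679 = 64*42025 - 18679 = 2689600 - 18679 = 2670921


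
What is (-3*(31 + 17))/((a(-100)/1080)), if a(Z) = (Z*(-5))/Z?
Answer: 31104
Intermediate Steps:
a(Z) = -5 (a(Z) = (-5*Z)/Z = -5)
(-3*(31 + 17))/((a(-100)/1080)) = (-3*(31 + 17))/((-5/1080)) = (-3*48)/((-5*1/1080)) = -144/(-1/216) = -144*(-216) = 31104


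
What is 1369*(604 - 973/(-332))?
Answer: 275854869/332 ≈ 8.3089e+5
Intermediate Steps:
1369*(604 - 973/(-332)) = 1369*(604 - 973*(-1/332)) = 1369*(604 + 973/332) = 1369*(201501/332) = 275854869/332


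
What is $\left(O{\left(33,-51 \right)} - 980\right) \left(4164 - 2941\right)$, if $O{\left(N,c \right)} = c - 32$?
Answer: $-1300049$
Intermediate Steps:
$O{\left(N,c \right)} = -32 + c$
$\left(O{\left(33,-51 \right)} - 980\right) \left(4164 - 2941\right) = \left(\left(-32 - 51\right) - 980\right) \left(4164 - 2941\right) = \left(-83 - 980\right) 1223 = \left(-1063\right) 1223 = -1300049$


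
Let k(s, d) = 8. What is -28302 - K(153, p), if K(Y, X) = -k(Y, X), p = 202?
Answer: -28294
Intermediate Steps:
K(Y, X) = -8 (K(Y, X) = -1*8 = -8)
-28302 - K(153, p) = -28302 - 1*(-8) = -28302 + 8 = -28294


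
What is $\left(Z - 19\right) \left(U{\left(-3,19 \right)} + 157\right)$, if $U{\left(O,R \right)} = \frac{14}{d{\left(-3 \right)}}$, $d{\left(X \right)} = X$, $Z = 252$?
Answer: $\frac{106481}{3} \approx 35494.0$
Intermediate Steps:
$U{\left(O,R \right)} = - \frac{14}{3}$ ($U{\left(O,R \right)} = \frac{14}{-3} = 14 \left(- \frac{1}{3}\right) = - \frac{14}{3}$)
$\left(Z - 19\right) \left(U{\left(-3,19 \right)} + 157\right) = \left(252 - 19\right) \left(- \frac{14}{3} + 157\right) = 233 \cdot \frac{457}{3} = \frac{106481}{3}$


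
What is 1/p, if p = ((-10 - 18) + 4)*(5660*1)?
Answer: -1/135840 ≈ -7.3616e-6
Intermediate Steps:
p = -135840 (p = (-28 + 4)*5660 = -24*5660 = -135840)
1/p = 1/(-135840) = -1/135840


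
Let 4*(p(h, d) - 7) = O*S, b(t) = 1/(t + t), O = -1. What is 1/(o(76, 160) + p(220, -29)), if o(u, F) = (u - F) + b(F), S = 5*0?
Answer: -320/24639 ≈ -0.012988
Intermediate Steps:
S = 0
b(t) = 1/(2*t)
p(h, d) = 7 (p(h, d) = 7 + (-1*0)/4 = 7 + (¼)*0 = 7 + 0 = 7)
o(u, F) = u + 1/(2*F) - F (o(u, F) = (u - F) + 1/(2*F) = u + 1/(2*F) - F)
1/(o(76, 160) + p(220, -29)) = 1/((76 + (½)/160 - 1*160) + 7) = 1/((76 + (½)*(1/160) - 160) + 7) = 1/((76 + 1/320 - 160) + 7) = 1/(-26879/320 + 7) = 1/(-24639/320) = -320/24639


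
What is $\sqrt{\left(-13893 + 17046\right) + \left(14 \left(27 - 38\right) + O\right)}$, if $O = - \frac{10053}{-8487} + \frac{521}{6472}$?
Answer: $\frac{\sqrt{27938303423078594}}{3051548} \approx 54.775$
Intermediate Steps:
$O = \frac{7720527}{6103096}$ ($O = \left(-10053\right) \left(- \frac{1}{8487}\right) + 521 \cdot \frac{1}{6472} = \frac{1117}{943} + \frac{521}{6472} = \frac{7720527}{6103096} \approx 1.265$)
$\sqrt{\left(-13893 + 17046\right) + \left(14 \left(27 - 38\right) + O\right)} = \sqrt{\left(-13893 + 17046\right) + \left(14 \left(27 - 38\right) + \frac{7720527}{6103096}\right)} = \sqrt{3153 + \left(14 \left(-11\right) + \frac{7720527}{6103096}\right)} = \sqrt{3153 + \left(-154 + \frac{7720527}{6103096}\right)} = \sqrt{3153 - \frac{932156257}{6103096}} = \sqrt{\frac{18310905431}{6103096}} = \frac{\sqrt{27938303423078594}}{3051548}$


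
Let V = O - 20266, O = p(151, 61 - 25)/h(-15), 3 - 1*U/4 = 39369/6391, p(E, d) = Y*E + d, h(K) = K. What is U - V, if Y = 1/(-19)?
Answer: 3353962243/165585 ≈ 20255.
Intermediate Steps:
Y = -1/19 ≈ -0.052632
p(E, d) = d - E/19 (p(E, d) = -E/19 + d = d - E/19)
U = -7344/581 (U = 12 - 157476/6391 = 12 - 4*3579/581 = 12 - 14316/581 = -7344/581 ≈ -12.640)
O = -533/285 (O = ((61 - 25) - 1/19*151)/(-15) = (36 - 151/19)*(-1/15) = (533/19)*(-1/15) = -533/285 ≈ -1.8702)
V = -5776343/285 (V = -533/285 - 20266 = -5776343/285 ≈ -20268.)
U - V = -7344/581 - 1*(-5776343/285) = -7344/581 + 5776343/285 = 3353962243/165585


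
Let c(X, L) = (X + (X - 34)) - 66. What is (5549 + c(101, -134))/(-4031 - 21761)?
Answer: -5651/25792 ≈ -0.21910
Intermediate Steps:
c(X, L) = -100 + 2*X (c(X, L) = (X + (-34 + X)) - 66 = (-34 + 2*X) - 66 = -100 + 2*X)
(5549 + c(101, -134))/(-4031 - 21761) = (5549 + (-100 + 2*101))/(-4031 - 21761) = (5549 + (-100 + 202))/(-25792) = (5549 + 102)*(-1/25792) = 5651*(-1/25792) = -5651/25792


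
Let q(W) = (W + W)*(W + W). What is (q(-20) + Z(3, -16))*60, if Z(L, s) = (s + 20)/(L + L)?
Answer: 96040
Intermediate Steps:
q(W) = 4*W**2 (q(W) = (2*W)*(2*W) = 4*W**2)
Z(L, s) = (20 + s)/(2*L) (Z(L, s) = (20 + s)/((2*L)) = (20 + s)*(1/(2*L)) = (20 + s)/(2*L))
(q(-20) + Z(3, -16))*60 = (4*(-20)**2 + (1/2)*(20 - 16)/3)*60 = (4*400 + (1/2)*(1/3)*4)*60 = (1600 + 2/3)*60 = (4802/3)*60 = 96040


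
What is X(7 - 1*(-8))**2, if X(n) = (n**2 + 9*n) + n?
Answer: 140625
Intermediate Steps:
X(n) = n**2 + 10*n
X(7 - 1*(-8))**2 = ((7 - 1*(-8))*(10 + (7 - 1*(-8))))**2 = ((7 + 8)*(10 + (7 + 8)))**2 = (15*(10 + 15))**2 = (15*25)**2 = 375**2 = 140625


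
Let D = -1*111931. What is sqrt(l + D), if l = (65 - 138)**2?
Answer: I*sqrt(106602) ≈ 326.5*I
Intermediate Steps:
l = 5329 (l = (-73)**2 = 5329)
D = -111931
sqrt(l + D) = sqrt(5329 - 111931) = sqrt(-106602) = I*sqrt(106602)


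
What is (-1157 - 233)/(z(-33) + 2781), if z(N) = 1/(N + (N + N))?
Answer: -68805/137659 ≈ -0.49982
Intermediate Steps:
z(N) = 1/(3*N) (z(N) = 1/(N + 2*N) = 1/(3*N))
(-1157 - 233)/(z(-33) + 2781) = (-1157 - 233)/((⅓)/(-33) + 2781) = -1390/((⅓)*(-1/33) + 2781) = -1390/(-1/99 + 2781) = -1390/275318/99 = -1390*99/275318 = -68805/137659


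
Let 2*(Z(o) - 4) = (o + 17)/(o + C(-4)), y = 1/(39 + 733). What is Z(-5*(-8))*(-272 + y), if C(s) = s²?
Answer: -106041415/86464 ≈ -1226.4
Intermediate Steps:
y = 1/772 ≈ 0.0012953
Z(o) = 4 + (17 + o)/(2*(16 + o)) (Z(o) = 4 + ((o + 17)/(o + (-4)²))/2 = 4 + ((17 + o)/(o + 16))/2 = 4 + ((17 + o)/(16 + o))/2 = 4 + (17 + o)/(2*(16 + o)))
Z(-5*(-8))*(-272 + y) = ((145 + 9*(-5*(-8)))/(2*(16 - 5*(-8))))*(-272 + 1/772) = ((145 + 9*40)/(2*(16 + 40)))*(-209983/772) = ((½)*(145 + 360)/56)*(-209983/772) = ((½)*(1/56)*505)*(-209983/772) = (505/112)*(-209983/772) = -106041415/86464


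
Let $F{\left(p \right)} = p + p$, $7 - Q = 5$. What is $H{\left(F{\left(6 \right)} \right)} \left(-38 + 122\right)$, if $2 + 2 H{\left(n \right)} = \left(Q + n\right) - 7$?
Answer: $210$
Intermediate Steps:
$Q = 2$ ($Q = 7 - 5 = 2$)
$F{\left(p \right)} = 2 p$
$H{\left(n \right)} = - \frac{7}{2} + \frac{n}{2}$ ($H{\left(n \right)} = -1 + \frac{\left(2 + n\right) - 7}{2} = -1 + \frac{-5 + n}{2} = -1 + \left(- \frac{5}{2} + \frac{n}{2}\right) = - \frac{7}{2} + \frac{n}{2}$)
$H{\left(F{\left(6 \right)} \right)} \left(-38 + 122\right) = \left(- \frac{7}{2} + \frac{2 \cdot 6}{2}\right) \left(-38 + 122\right) = \left(- \frac{7}{2} + \frac{1}{2} \cdot 12\right) 84 = \left(- \frac{7}{2} + 6\right) 84 = \frac{5}{2} \cdot 84 = 210$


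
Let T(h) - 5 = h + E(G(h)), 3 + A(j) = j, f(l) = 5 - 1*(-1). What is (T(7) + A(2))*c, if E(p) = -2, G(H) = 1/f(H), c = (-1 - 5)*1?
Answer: -54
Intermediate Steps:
f(l) = 6 (f(l) = 5 + 1 = 6)
c = -6 (c = -6*1 = -6)
G(H) = ⅙ (G(H) = 1/6 = ⅙)
A(j) = -3 + j
T(h) = 3 + h (T(h) = 5 + (h - 2) = 5 + (-2 + h) = 3 + h)
(T(7) + A(2))*c = ((3 + 7) + (-3 + 2))*(-6) = (10 - 1)*(-6) = 9*(-6) = -54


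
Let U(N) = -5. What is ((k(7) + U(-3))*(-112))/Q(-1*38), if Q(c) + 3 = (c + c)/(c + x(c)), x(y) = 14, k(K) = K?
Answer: -1344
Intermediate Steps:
Q(c) = -3 + 2*c/(14 + c) (Q(c) = -3 + (c + c)/(c + 14) = -3 + (2*c)/(14 + c) = -3 + 2*c/(14 + c))
((k(7) + U(-3))*(-112))/Q(-1*38) = ((7 - 5)*(-112))/(((-42 - (-1)*38)/(14 - 1*38))) = (2*(-112))/(((-42 - 1*(-38))/(14 - 38))) = -224*(-24/(-42 + 38)) = -224/((-1/24*(-4))) = -224/1/6 = -224*6 = -1344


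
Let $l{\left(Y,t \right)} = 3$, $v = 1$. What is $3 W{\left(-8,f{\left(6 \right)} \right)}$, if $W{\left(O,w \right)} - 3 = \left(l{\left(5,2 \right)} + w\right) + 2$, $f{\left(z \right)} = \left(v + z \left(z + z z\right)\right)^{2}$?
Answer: $192051$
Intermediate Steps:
$f{\left(z \right)} = \left(1 + z \left(z + z^{2}\right)\right)^{2}$ ($f{\left(z \right)} = \left(1 + z \left(z + z z\right)\right)^{2} = \left(1 + z \left(z + z^{2}\right)\right)^{2}$)
$W{\left(O,w \right)} = 8 + w$ ($W{\left(O,w \right)} = 3 + \left(\left(3 + w\right) + 2\right) = 3 + \left(5 + w\right) = 8 + w$)
$3 W{\left(-8,f{\left(6 \right)} \right)} = 3 \left(8 + \left(1 + 6^{2} + 6^{3}\right)^{2}\right) = 3 \left(8 + \left(1 + 36 + 216\right)^{2}\right) = 3 \left(8 + 253^{2}\right) = 3 \left(8 + 64009\right) = 3 \cdot 64017 = 192051$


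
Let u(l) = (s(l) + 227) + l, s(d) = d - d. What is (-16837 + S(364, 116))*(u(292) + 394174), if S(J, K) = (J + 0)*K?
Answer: 10020071191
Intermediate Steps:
s(d) = 0
u(l) = 227 + l (u(l) = (0 + 227) + l = 227 + l)
S(J, K) = J*K
(-16837 + S(364, 116))*(u(292) + 394174) = (-16837 + 364*116)*((227 + 292) + 394174) = (-16837 + 42224)*(519 + 394174) = 25387*394693 = 10020071191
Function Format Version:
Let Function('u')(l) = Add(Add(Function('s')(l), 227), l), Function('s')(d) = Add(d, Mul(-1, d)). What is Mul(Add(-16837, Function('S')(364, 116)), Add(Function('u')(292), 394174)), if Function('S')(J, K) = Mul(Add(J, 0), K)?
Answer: 10020071191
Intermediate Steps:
Function('s')(d) = 0
Function('u')(l) = Add(227, l) (Function('u')(l) = Add(Add(0, 227), l) = Add(227, l))
Function('S')(J, K) = Mul(J, K)
Mul(Add(-16837, Function('S')(364, 116)), Add(Function('u')(292), 394174)) = Mul(Add(-16837, Mul(364, 116)), Add(Add(227, 292), 394174)) = Mul(Add(-16837, 42224), Add(519, 394174)) = Mul(25387, 394693) = 10020071191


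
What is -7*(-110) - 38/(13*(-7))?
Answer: 70108/91 ≈ 770.42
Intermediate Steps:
-7*(-110) - 38/(13*(-7)) = 770 - 38/(-91) = 770 - 38*(-1/91) = 770 + 38/91 = 70108/91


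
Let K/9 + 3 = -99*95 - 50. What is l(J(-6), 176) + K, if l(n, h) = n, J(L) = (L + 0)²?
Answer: -85086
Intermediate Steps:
J(L) = L²
K = -85122 (K = -27 + 9*(-99*95 - 50) = -27 + 9*(-9405 - 50) = -27 + 9*(-9455) = -27 - 85095 = -85122)
l(J(-6), 176) + K = (-6)² - 85122 = 36 - 85122 = -85086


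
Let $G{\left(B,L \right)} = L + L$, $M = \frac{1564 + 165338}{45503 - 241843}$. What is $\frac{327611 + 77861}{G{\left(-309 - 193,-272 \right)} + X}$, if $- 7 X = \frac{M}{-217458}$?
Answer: $- \frac{20197231108548480}{27097539988777} \approx -745.35$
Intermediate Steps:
$M = - \frac{83451}{98170}$ ($M = \frac{166902}{-196340} = 166902 \left(- \frac{1}{196340}\right) = - \frac{83451}{98170} \approx -0.85007$)
$X = - \frac{27817}{49811654340}$ ($X = - \frac{\left(- \frac{83451}{98170}\right) \frac{1}{-217458}}{7} = - \frac{\left(- \frac{83451}{98170}\right) \left(- \frac{1}{217458}\right)}{7} = \left(- \frac{1}{7}\right) \frac{27817}{7115950620} = - \frac{27817}{49811654340} \approx -5.5844 \cdot 10^{-7}$)
$G{\left(B,L \right)} = 2 L$
$\frac{327611 + 77861}{G{\left(-309 - 193,-272 \right)} + X} = \frac{327611 + 77861}{2 \left(-272\right) - \frac{27817}{49811654340}} = \frac{405472}{-544 - \frac{27817}{49811654340}} = \frac{405472}{- \frac{27097539988777}{49811654340}} = 405472 \left(- \frac{49811654340}{27097539988777}\right) = - \frac{20197231108548480}{27097539988777}$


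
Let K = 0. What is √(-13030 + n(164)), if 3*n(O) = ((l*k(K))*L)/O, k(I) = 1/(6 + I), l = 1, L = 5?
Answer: I*√3154093510/492 ≈ 114.15*I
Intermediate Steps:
n(O) = 5/(18*O) (n(O) = (((1/(6 + 0))*5)/O)/3 = (((1/6)*5)/O)/3 = (((1*(⅙))*5)/O)/3 = (((⅙)*5)/O)/3 = (5/(6*O))/3 = 5/(18*O))
√(-13030 + n(164)) = √(-13030 + (5/18)/164) = √(-13030 + (5/18)*(1/164)) = √(-13030 + 5/2952) = √(-38464555/2952) = I*√3154093510/492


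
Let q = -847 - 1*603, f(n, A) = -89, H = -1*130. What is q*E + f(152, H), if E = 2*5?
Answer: -14589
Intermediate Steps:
H = -130
E = 10
q = -1450 (q = -847 - 603 = -1450)
q*E + f(152, H) = -1450*10 - 89 = -14500 - 89 = -14589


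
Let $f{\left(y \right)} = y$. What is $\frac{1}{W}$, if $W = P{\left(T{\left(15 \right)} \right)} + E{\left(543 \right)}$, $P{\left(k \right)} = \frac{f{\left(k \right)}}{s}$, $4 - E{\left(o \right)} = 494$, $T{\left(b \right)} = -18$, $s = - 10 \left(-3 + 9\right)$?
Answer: $- \frac{10}{4897} \approx -0.0020421$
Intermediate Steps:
$s = -60$ ($s = \left(-10\right) 6 = -60$)
$E{\left(o \right)} = -490$ ($E{\left(o \right)} = 4 - 494 = -490$)
$P{\left(k \right)} = - \frac{k}{60}$ ($P{\left(k \right)} = \frac{k}{-60} = k \left(- \frac{1}{60}\right) = - \frac{k}{60}$)
$W = - \frac{4897}{10}$ ($W = \left(- \frac{1}{60}\right) \left(-18\right) - 490 = \frac{3}{10} - 490 = - \frac{4897}{10} \approx -489.7$)
$\frac{1}{W} = \frac{1}{- \frac{4897}{10}} = - \frac{10}{4897}$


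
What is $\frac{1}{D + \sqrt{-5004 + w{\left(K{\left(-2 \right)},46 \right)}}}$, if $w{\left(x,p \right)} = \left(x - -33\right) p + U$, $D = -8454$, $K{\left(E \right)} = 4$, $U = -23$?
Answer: $- \frac{8454}{71473441} - \frac{5 i \sqrt{133}}{71473441} \approx -0.00011828 - 8.0677 \cdot 10^{-7} i$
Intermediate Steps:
$w{\left(x,p \right)} = -23 + p \left(33 + x\right)$ ($w{\left(x,p \right)} = \left(x - -33\right) p - 23 = \left(x + 33\right) p - 23 = \left(33 + x\right) p - 23 = p \left(33 + x\right) - 23 = -23 + p \left(33 + x\right)$)
$\frac{1}{D + \sqrt{-5004 + w{\left(K{\left(-2 \right)},46 \right)}}} = \frac{1}{-8454 + \sqrt{-5004 + \left(-23 + 33 \cdot 46 + 46 \cdot 4\right)}} = \frac{1}{-8454 + \sqrt{-5004 + \left(-23 + 1518 + 184\right)}} = \frac{1}{-8454 + \sqrt{-5004 + 1679}} = \frac{1}{-8454 + \sqrt{-3325}} = \frac{1}{-8454 + 5 i \sqrt{133}}$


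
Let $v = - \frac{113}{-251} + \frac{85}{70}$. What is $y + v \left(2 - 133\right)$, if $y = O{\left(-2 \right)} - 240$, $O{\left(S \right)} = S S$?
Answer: $- \frac{1595523}{3514} \approx -454.05$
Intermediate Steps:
$v = \frac{5849}{3514}$ ($v = \left(-113\right) \left(- \frac{1}{251}\right) + 85 \cdot \frac{1}{70} = \frac{113}{251} + \frac{17}{14} = \frac{5849}{3514} \approx 1.6645$)
$O{\left(S \right)} = S^{2}$
$y = -236$ ($y = \left(-2\right)^{2} - 240 = 4 - 240 = -236$)
$y + v \left(2 - 133\right) = -236 + \frac{5849 \left(2 - 133\right)}{3514} = -236 + \frac{5849}{3514} \left(-131\right) = -236 - \frac{766219}{3514} = - \frac{1595523}{3514}$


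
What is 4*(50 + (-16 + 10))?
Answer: 176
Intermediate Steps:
4*(50 + (-16 + 10)) = 4*(50 - 6) = 4*44 = 176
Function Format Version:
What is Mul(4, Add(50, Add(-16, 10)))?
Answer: 176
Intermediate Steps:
Mul(4, Add(50, Add(-16, 10))) = Mul(4, Add(50, -6)) = Mul(4, 44) = 176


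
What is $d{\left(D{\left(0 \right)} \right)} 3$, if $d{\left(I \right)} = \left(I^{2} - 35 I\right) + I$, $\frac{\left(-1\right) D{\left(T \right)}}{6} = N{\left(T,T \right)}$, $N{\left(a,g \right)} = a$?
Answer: $0$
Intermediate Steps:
$D{\left(T \right)} = - 6 T$
$d{\left(I \right)} = I^{2} - 34 I$
$d{\left(D{\left(0 \right)} \right)} 3 = \left(-6\right) 0 \left(-34 - 0\right) 3 = 0 \left(-34 + 0\right) 3 = 0 \left(-34\right) 3 = 0 \cdot 3 = 0$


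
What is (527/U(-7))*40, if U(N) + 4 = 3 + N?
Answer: -2635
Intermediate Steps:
U(N) = -1 + N (U(N) = -4 + (3 + N) = -1 + N)
(527/U(-7))*40 = (527/(-1 - 7))*40 = (527/(-8))*40 = (527*(-⅛))*40 = -527/8*40 = -2635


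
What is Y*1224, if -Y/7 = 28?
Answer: -239904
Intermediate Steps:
Y = -196 (Y = -7*28 = -196)
Y*1224 = -196*1224 = -239904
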